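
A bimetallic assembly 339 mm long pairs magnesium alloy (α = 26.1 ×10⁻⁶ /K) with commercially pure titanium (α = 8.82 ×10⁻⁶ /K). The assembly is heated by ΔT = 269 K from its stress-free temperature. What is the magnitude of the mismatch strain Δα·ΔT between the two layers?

Δα = |26.1 − 8.82|×10⁻⁶/K = 17.3×10⁻⁶/K.
Mismatch strain = Δα·ΔT = 17.3×10⁻⁶ × 269.0 = 4.65×10⁻³.

4.65×10⁻³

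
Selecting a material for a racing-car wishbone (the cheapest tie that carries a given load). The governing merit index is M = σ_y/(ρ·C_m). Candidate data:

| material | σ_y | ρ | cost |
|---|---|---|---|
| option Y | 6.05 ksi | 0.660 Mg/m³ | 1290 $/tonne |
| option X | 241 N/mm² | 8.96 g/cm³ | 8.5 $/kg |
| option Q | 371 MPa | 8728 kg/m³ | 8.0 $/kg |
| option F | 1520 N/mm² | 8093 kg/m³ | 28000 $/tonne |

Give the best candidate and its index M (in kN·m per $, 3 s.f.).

option Y, M = 49.0 kN·m per $

After converting to SI:
  option Y: σ_y = 41.71 MPa, ρ = 660.0 kg/m³, cost = 1.290 $/kg
  option X: σ_y = 241.0 MPa, ρ = 8960 kg/m³, cost = 8.500 $/kg
  option Q: σ_y = 371.0 MPa, ρ = 8728 kg/m³, cost = 8.000 $/kg
  option F: σ_y = 1520 MPa, ρ = 8093 kg/m³, cost = 28.00 $/kg
  option Y: M = 49.0 kN·m per $
  option F: M = 6.71 kN·m per $
  option Q: M = 5.31 kN·m per $
  option X: M = 3.16 kN·m per $
Option Y ranks first.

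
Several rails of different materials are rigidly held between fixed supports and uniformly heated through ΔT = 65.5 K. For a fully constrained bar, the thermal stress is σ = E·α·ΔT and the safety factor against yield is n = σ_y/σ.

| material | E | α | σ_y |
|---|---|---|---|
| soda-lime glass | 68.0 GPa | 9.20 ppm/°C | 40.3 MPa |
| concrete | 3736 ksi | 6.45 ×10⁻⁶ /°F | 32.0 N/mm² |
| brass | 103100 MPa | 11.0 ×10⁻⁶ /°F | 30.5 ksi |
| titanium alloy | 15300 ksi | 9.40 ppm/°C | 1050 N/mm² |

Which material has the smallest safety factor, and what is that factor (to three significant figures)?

soda-lime glass, n = 0.983

With everything in SI (GPa, ×10⁻⁶/K, MPa):
  soda-lime glass: E = 68.00, α = 9.20, σ_y = 40.30 → σ = 41.0 MPa, n = 0.983
  concrete: E = 25.76, α = 11.6, σ_y = 32.00 → σ = 19.6 MPa, n = 1.63
  brass: E = 103.1, α = 19.8, σ_y = 210.3 → σ = 134 MPa, n = 1.57
  titanium alloy: E = 105.5, α = 9.40, σ_y = 1050 → σ = 65.0 MPa, n = 16.2
Smallest n: soda-lime glass with n = 0.983.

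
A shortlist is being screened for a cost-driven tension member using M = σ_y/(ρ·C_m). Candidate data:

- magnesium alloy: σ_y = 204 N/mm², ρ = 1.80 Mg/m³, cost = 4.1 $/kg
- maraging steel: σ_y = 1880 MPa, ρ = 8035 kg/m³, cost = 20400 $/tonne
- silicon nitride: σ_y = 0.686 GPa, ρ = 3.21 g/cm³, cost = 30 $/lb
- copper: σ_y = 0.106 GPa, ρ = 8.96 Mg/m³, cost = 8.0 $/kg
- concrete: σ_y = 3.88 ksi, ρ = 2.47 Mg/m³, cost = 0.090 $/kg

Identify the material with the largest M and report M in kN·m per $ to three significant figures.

concrete, M = 120 kN·m per $

In SI units:
  magnesium alloy: σ_y = 204.0 MPa, ρ = 1800 kg/m³, cost = 4.100 $/kg
  maraging steel: σ_y = 1880 MPa, ρ = 8035 kg/m³, cost = 20.40 $/kg
  silicon nitride: σ_y = 686.0 MPa, ρ = 3210 kg/m³, cost = 66.14 $/kg
  copper: σ_y = 106.0 MPa, ρ = 8960 kg/m³, cost = 8.000 $/kg
  concrete: σ_y = 26.75 MPa, ρ = 2470 kg/m³, cost = 0.09000 $/kg
  concrete: M = 120 kN·m per $
  magnesium alloy: M = 27.6 kN·m per $
  maraging steel: M = 11.5 kN·m per $
  silicon nitride: M = 3.23 kN·m per $
  copper: M = 1.48 kN·m per $
The maximum is for concrete.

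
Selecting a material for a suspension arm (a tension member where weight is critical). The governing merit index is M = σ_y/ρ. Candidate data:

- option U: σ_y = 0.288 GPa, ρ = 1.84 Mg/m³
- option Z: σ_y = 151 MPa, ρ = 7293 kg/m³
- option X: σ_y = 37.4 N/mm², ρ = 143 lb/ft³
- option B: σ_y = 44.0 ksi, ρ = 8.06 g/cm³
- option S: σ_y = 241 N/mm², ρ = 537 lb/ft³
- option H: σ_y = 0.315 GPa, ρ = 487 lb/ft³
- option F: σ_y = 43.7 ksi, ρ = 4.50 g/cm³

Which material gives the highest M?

Convert each candidate to consistent units, then evaluate M:
  option U: σ_y = 288.0 MPa, ρ = 1840 kg/m³
  option Z: σ_y = 151.0 MPa, ρ = 7293 kg/m³
  option X: σ_y = 37.40 MPa, ρ = 2291 kg/m³
  option B: σ_y = 303.4 MPa, ρ = 8060 kg/m³
  option S: σ_y = 241.0 MPa, ρ = 8602 kg/m³
  option H: σ_y = 315.0 MPa, ρ = 7801 kg/m³
  option F: σ_y = 301.3 MPa, ρ = 4500 kg/m³
  option U: M = 157 kN·m/kg
  option F: M = 67.0 kN·m/kg
  option H: M = 40.4 kN·m/kg
  option B: M = 37.6 kN·m/kg
  option S: M = 28.0 kN·m/kg
  option Z: M = 20.7 kN·m/kg
  option X: M = 16.3 kN·m/kg
Option U has the largest M.

option U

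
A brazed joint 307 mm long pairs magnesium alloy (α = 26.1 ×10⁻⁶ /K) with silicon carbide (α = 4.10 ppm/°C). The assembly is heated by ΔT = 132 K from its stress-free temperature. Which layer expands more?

magnesium alloy

α(magnesium alloy) = 26.1×10⁻⁶/K vs α(silicon carbide) = 4.10×10⁻⁶/K.
Higher α expands more for the same ΔT: magnesium alloy.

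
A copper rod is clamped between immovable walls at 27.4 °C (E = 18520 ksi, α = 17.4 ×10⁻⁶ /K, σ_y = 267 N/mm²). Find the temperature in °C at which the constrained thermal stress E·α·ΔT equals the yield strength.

E = 18520 ksi = 127.7 GPa.
σ_y = 267 N/mm² = 267.0 MPa.
E·α·ΔT = 267.0 MPa ⇒ ΔT = 267.0 / (127.7×10³ × 17.4×10⁻⁶) = 120.2 K.
T = 27.4 + 120.2 = 147.6 °C.

148 °C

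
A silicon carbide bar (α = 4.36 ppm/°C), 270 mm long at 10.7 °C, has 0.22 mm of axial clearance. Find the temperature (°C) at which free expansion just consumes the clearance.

α·L₀·ΔT = 0.22 mm ⇒ ΔT = 0.22 / (4.36×10⁻⁶ × 270.0) = 186.9 K.
T = 10.7 + 186.9 = 197.6 °C.

198 °C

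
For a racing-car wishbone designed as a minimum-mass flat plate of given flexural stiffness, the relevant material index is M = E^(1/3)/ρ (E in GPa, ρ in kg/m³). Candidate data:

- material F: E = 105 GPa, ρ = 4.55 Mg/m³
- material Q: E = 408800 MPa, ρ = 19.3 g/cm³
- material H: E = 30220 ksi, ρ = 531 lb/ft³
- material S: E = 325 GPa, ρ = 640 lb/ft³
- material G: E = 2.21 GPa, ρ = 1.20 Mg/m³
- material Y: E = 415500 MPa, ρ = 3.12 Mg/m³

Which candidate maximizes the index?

material Y

Normalizing units and computing the index:
  material F: E = 105.0 GPa, ρ = 4550 kg/m³
  material Q: E = 408.8 GPa, ρ = 19300 kg/m³
  material H: E = 208.4 GPa, ρ = 8506 kg/m³
  material S: E = 325.0 GPa, ρ = 10250 kg/m³
  material G: E = 2.210 GPa, ρ = 1200 kg/m³
  material Y: E = 415.5 GPa, ρ = 3120 kg/m³
  material Y: M = 2.39×10⁻³
  material G: M = 1.09×10⁻³
  material F: M = 1.04×10⁻³
  material H: M = 0.697×10⁻³
  material S: M = 0.671×10⁻³
  material Q: M = 0.385×10⁻³
Highest index: material Y.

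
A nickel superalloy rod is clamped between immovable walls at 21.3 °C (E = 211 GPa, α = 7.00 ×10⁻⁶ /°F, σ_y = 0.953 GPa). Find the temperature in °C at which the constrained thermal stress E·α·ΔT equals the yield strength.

α = 7.00×10⁻⁶/°F × 9/5 = 12.6×10⁻⁶/K.
σ_y = 0.953 GPa = 953.0 MPa.
E·α·ΔT = 953.0 MPa ⇒ ΔT = 953.0 / (211.0×10³ × 12.6×10⁻⁶) = 358.5 K.
T = 21.3 + 358.5 = 379.8 °C.

380 °C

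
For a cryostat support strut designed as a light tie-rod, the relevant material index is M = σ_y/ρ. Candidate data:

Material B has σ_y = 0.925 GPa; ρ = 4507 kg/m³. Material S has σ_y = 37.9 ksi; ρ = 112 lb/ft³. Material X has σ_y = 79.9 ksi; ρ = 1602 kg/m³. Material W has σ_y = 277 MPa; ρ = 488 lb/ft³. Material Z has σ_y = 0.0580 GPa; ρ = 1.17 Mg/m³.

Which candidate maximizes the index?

material X

Normalizing units and computing the index:
  material B: σ_y = 925.0 MPa, ρ = 4507 kg/m³
  material S: σ_y = 261.3 MPa, ρ = 1794 kg/m³
  material X: σ_y = 550.9 MPa, ρ = 1602 kg/m³
  material W: σ_y = 277.0 MPa, ρ = 7817 kg/m³
  material Z: σ_y = 58.00 MPa, ρ = 1170 kg/m³
  material X: M = 344 kN·m/kg
  material B: M = 205 kN·m/kg
  material S: M = 146 kN·m/kg
  material Z: M = 49.6 kN·m/kg
  material W: M = 35.4 kN·m/kg
Material X ranks first.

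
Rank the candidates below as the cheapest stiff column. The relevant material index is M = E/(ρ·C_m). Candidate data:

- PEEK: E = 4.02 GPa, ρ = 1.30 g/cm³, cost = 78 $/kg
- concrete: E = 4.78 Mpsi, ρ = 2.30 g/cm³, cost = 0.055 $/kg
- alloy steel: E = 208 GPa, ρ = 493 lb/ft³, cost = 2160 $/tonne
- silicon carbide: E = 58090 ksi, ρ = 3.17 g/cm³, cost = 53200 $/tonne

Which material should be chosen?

concrete

Normalizing units and computing the index:
  PEEK: E = 4.020 GPa, ρ = 1300 kg/m³, cost = 78.00 $/kg
  concrete: E = 32.96 GPa, ρ = 2300 kg/m³, cost = 0.05500 $/kg
  alloy steel: E = 208.0 GPa, ρ = 7897 kg/m³, cost = 2.160 $/kg
  silicon carbide: E = 400.5 GPa, ρ = 3170 kg/m³, cost = 53.20 $/kg
  concrete: M = 261 MN·m per $
  alloy steel: M = 12.2 MN·m per $
  silicon carbide: M = 2.37 MN·m per $
  PEEK: M = 0.0396 MN·m per $
The maximum is for concrete.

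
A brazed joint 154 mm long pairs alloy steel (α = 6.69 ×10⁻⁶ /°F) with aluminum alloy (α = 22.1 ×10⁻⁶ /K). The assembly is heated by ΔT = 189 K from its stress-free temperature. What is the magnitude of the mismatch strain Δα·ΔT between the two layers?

1.90×10⁻³

alloy steel: α = 6.69×10⁻⁶/°F × 9/5 = 12.0×10⁻⁶/K.
Δα = |12.0 − 22.1|×10⁻⁶/K = 10.1×10⁻⁶/K.
Mismatch strain = Δα·ΔT = 10.1×10⁻⁶ × 189.0 = 1.90×10⁻³.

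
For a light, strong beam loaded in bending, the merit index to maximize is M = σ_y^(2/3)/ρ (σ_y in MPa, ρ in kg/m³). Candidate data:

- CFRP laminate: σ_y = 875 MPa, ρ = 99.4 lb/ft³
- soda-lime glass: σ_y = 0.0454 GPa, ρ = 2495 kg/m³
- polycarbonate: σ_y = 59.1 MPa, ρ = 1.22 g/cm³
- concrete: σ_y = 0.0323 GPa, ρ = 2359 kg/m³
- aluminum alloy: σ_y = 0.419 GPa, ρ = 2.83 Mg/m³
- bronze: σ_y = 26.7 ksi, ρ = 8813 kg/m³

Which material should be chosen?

CFRP laminate

Convert each candidate to consistent units, then evaluate M:
  CFRP laminate: σ_y = 875.0 MPa, ρ = 1592 kg/m³
  soda-lime glass: σ_y = 45.40 MPa, ρ = 2495 kg/m³
  polycarbonate: σ_y = 59.10 MPa, ρ = 1220 kg/m³
  concrete: σ_y = 32.30 MPa, ρ = 2359 kg/m³
  aluminum alloy: σ_y = 419.0 MPa, ρ = 2830 kg/m³
  bronze: σ_y = 184.1 MPa, ρ = 8813 kg/m³
  CFRP laminate: M = 57.5×10⁻³
  aluminum alloy: M = 19.8×10⁻³
  polycarbonate: M = 12.4×10⁻³
  soda-lime glass: M = 5.10×10⁻³
  concrete: M = 4.30×10⁻³
  bronze: M = 3.67×10⁻³
Highest index: CFRP laminate.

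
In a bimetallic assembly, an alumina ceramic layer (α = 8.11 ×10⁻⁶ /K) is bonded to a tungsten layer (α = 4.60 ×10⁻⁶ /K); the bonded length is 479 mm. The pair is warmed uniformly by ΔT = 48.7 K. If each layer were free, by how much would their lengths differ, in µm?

81.9 µm

Δα = |8.11 − 4.60|×10⁻⁶/K = 3.51×10⁻⁶/K.
ΔL_mismatch = Δα·L·ΔT = 3.51×10⁻⁶ × 479.0 mm × 48.7 K = 81.9 µm.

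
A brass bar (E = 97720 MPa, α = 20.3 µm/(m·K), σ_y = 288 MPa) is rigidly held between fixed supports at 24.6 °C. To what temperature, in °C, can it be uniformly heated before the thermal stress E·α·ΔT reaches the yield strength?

E = 97720 MPa = 97.72 GPa.
E·α·ΔT = 288.0 MPa ⇒ ΔT = 288.0 / (97.72×10³ × 20.3×10⁻⁶) = 145.2 K.
T = 24.6 + 145.2 = 169.8 °C.

170 °C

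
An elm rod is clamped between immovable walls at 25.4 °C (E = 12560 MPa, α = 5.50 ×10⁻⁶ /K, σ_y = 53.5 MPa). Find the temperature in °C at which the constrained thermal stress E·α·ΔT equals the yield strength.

800 °C

E = 12560 MPa = 12.56 GPa.
E·α·ΔT = 53.50 MPa ⇒ ΔT = 53.50 / (12.56×10³ × 5.50×10⁻⁶) = 774.5 K.
T = 25.4 + 774.5 = 799.9 °C.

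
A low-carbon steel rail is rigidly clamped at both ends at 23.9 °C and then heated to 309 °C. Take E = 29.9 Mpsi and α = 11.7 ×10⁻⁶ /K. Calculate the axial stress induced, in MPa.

688 MPa

E = 29.9 Mpsi = 206.2 GPa.
ΔT = 285.1 K. Constrained thermal stress σ = E·α·ΔT = 206.2×10³ MPa × 11.7×10⁻⁶ × 285.1 = 688 MPa (compressive).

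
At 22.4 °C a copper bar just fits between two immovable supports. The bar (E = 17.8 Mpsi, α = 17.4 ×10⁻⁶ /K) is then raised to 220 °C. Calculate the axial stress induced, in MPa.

E = 17.8 Mpsi = 122.7 GPa.
ΔT = 197.6 K. Constrained thermal stress σ = E·α·ΔT = 122.7×10³ MPa × 17.4×10⁻⁶ × 197.6 = 422 MPa (compressive).

422 MPa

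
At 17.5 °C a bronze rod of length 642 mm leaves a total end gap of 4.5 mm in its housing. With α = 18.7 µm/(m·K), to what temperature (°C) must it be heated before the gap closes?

α·L₀·ΔT = 4.5 mm ⇒ ΔT = 4.5 / (18.7×10⁻⁶ × 642.0) = 374.8 K.
T = 17.5 + 374.8 = 392.3 °C.

392 °C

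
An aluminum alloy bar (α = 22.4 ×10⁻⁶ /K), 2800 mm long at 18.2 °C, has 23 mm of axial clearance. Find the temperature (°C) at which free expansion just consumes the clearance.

α·L₀·ΔT = 23.0 mm ⇒ ΔT = 23.0 / (22.4×10⁻⁶ × 2800.0) = 366.7 K.
T = 18.2 + 366.7 = 384.9 °C.

385 °C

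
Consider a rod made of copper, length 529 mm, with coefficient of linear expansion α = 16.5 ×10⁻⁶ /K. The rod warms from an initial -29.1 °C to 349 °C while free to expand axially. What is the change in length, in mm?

3.30 mm

ΔT = 349 − (-29.1) = 378.1 K.
ΔL = α·L₀·ΔT = 16.5×10⁻⁶ × 529 mm × 378.1 K = 3.30 mm.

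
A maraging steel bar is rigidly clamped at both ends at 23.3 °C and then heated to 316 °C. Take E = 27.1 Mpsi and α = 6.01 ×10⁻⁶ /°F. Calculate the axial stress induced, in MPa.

E = 27.1 Mpsi = 186.8 GPa.
α = 6.01×10⁻⁶/°F × 9/5 = 10.8×10⁻⁶/K.
ΔT = 292.7 K. Constrained thermal stress σ = E·α·ΔT = 186.8×10³ MPa × 10.8×10⁻⁶ × 292.7 = 592 MPa (compressive).

592 MPa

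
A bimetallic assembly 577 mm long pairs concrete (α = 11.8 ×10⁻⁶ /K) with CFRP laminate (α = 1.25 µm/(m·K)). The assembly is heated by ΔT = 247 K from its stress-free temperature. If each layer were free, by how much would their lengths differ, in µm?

1500 µm

Δα = |11.8 − 1.25|×10⁻⁶/K = 10.6×10⁻⁶/K.
ΔL_mismatch = Δα·L·ΔT = 10.6×10⁻⁶ × 577.0 mm × 247.0 K = 1500 µm.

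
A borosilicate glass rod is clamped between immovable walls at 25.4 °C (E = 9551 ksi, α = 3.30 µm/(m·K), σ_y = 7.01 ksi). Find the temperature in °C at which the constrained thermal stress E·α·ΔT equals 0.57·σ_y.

E = 9551 ksi = 65.85 GPa.
σ_y = 7.01 ksi = 48.33 MPa.
E·α·ΔT = 27.55 MPa ⇒ ΔT = 27.55 / (65.85×10³ × 3.30×10⁻⁶) = 126.8 K.
T = 25.4 + 126.8 = 152.2 °C.

152 °C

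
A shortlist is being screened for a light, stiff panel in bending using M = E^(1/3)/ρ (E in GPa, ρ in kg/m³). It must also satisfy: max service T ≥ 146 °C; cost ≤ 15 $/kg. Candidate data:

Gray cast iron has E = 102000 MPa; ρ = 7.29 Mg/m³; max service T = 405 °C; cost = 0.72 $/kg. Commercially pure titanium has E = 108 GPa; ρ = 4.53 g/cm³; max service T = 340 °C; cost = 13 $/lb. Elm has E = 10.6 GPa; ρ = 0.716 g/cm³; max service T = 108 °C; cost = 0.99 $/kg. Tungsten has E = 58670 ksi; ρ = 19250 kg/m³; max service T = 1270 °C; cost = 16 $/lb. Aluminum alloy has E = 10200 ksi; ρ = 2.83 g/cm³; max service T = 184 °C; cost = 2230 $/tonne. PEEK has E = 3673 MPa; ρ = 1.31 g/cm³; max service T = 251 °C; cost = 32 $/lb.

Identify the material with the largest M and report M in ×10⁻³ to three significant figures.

Screen on constraints: max service T ≥ 146 °C; cost ≤ 15 $/kg. Survivors: gray cast iron, aluminum alloy.
After converting to SI:
  gray cast iron: E = 102.0 GPa, ρ = 7290 kg/m³
  aluminum alloy: E = 70.33 GPa, ρ = 2830 kg/m³
  aluminum alloy: M = 1.46×10⁻³
  gray cast iron: M = 0.641×10⁻³
Aluminum alloy has the largest M.

aluminum alloy, M = 1.46×10⁻³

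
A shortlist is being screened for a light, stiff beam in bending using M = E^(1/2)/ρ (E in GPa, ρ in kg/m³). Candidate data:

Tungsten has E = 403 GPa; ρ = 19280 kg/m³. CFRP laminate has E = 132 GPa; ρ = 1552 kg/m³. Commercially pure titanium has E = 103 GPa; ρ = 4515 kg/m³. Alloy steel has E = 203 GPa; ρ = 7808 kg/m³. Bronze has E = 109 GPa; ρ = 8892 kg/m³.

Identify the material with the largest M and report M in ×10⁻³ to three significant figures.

Per-candidate index values:
  CFRP laminate: M = 7.40×10⁻³
  commercially pure titanium: M = 2.25×10⁻³
  alloy steel: M = 1.82×10⁻³
  bronze: M = 1.17×10⁻³
  tungsten: M = 1.04×10⁻³
Highest index: CFRP laminate.

CFRP laminate, M = 7.40×10⁻³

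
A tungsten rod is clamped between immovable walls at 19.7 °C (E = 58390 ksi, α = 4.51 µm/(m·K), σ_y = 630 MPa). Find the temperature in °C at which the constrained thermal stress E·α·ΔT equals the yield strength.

E = 58390 ksi = 402.6 GPa.
E·α·ΔT = 630.0 MPa ⇒ ΔT = 630.0 / (402.6×10³ × 4.51×10⁻⁶) = 347.0 K.
T = 19.7 + 347.0 = 366.7 °C.

367 °C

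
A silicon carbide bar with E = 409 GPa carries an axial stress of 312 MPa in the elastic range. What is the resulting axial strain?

7.63×10⁻⁴

ε = σ/E = 312 / 409000 = 7.63×10⁻⁴.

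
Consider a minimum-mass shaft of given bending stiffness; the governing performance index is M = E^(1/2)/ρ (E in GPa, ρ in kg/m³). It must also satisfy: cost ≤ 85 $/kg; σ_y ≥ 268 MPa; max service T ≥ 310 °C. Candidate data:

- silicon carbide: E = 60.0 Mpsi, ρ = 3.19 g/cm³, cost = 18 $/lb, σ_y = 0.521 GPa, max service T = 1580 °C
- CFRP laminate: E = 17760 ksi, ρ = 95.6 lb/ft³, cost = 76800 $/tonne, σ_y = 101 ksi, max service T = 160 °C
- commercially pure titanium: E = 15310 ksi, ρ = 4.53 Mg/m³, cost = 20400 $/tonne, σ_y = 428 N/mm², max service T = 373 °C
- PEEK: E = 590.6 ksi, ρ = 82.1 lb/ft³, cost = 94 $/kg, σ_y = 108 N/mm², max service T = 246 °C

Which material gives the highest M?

silicon carbide

Screen on constraints: cost ≤ 85 $/kg; σ_y ≥ 268 MPa; max service T ≥ 310 °C. Survivors: silicon carbide, commercially pure titanium.
Convert each candidate to consistent units, then evaluate M:
  silicon carbide: E = 413.7 GPa, ρ = 3190 kg/m³
  commercially pure titanium: E = 105.6 GPa, ρ = 4530 kg/m³
  silicon carbide: M = 6.38×10⁻³
  commercially pure titanium: M = 2.27×10⁻³
Highest index: silicon carbide.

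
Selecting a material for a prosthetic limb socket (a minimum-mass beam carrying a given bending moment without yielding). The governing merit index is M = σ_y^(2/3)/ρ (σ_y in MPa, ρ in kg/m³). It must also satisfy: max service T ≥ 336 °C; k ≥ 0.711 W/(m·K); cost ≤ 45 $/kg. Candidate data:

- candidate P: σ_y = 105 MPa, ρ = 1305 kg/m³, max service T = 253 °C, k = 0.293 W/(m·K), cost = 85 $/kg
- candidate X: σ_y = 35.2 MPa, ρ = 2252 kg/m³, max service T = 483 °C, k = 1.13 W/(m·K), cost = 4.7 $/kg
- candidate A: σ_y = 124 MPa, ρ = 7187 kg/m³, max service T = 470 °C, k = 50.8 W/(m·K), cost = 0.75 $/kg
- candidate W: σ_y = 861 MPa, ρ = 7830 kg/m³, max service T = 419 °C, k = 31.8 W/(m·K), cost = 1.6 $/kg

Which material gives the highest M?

Screen on constraints: max service T ≥ 336 °C; k ≥ 0.711 W/(m·K); cost ≤ 45 $/kg. Survivors: candidate X, candidate A, candidate W.
Evaluate M for each candidate:
  candidate W: M = 11.6×10⁻³
  candidate X: M = 4.77×10⁻³
  candidate A: M = 3.46×10⁻³
Candidate W has the largest M.

candidate W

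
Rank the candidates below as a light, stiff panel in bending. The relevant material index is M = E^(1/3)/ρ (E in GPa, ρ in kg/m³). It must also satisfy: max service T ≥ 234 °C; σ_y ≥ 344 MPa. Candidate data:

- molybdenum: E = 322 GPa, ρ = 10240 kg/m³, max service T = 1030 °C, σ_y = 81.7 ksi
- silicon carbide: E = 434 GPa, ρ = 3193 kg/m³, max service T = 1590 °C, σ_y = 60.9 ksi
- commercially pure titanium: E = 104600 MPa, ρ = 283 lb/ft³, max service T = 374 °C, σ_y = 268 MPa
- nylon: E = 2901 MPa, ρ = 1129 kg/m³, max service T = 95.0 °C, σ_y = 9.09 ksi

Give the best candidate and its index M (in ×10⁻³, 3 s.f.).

Screen on constraints: max service T ≥ 234 °C; σ_y ≥ 344 MPa. Survivors: molybdenum, silicon carbide.
In SI units:
  molybdenum: E = 322.0 GPa, ρ = 10240 kg/m³
  silicon carbide: E = 434.0 GPa, ρ = 3193 kg/m³
  silicon carbide: M = 2.37×10⁻³
  molybdenum: M = 0.669×10⁻³
Silicon carbide has the largest M.

silicon carbide, M = 2.37×10⁻³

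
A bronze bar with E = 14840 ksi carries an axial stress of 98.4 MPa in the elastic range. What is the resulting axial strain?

9.62×10⁻⁴

E = 14840 ksi = 102.3 GPa = 102300 MPa.
ε = σ/E = 98.4 / 102300 = 9.62×10⁻⁴.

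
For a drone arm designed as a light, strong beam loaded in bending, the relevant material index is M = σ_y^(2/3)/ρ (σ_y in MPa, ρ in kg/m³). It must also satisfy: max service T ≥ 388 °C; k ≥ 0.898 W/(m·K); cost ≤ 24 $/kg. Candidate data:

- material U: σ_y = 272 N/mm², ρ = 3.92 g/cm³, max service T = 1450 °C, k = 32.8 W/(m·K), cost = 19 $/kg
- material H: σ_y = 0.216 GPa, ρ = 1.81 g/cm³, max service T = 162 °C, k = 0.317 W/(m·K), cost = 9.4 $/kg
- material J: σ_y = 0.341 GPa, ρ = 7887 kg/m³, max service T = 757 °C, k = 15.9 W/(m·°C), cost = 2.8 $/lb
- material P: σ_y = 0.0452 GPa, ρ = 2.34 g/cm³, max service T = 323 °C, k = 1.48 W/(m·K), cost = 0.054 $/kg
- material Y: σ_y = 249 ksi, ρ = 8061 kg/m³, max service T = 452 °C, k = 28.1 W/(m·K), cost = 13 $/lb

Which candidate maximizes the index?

material U

Screen on constraints: max service T ≥ 388 °C; k ≥ 0.898 W/(m·K); cost ≤ 24 $/kg. Survivors: material U, material J.
In SI units:
  material U: σ_y = 272.0 MPa, ρ = 3920 kg/m³
  material J: σ_y = 341.0 MPa, ρ = 7887 kg/m³
  material U: M = 10.7×10⁻³
  material J: M = 6.19×10⁻³
The maximum is for material U.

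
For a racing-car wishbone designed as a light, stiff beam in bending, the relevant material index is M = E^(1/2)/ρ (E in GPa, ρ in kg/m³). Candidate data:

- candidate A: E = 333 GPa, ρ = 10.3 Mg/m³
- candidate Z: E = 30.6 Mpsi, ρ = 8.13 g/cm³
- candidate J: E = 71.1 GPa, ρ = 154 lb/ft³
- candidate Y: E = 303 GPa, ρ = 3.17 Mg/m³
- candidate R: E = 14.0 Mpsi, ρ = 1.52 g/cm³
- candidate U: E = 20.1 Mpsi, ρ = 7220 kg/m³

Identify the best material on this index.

Convert each candidate to consistent units, then evaluate M:
  candidate A: E = 333.0 GPa, ρ = 10300 kg/m³
  candidate Z: E = 211.0 GPa, ρ = 8130 kg/m³
  candidate J: E = 71.10 GPa, ρ = 2467 kg/m³
  candidate Y: E = 303.0 GPa, ρ = 3170 kg/m³
  candidate R: E = 96.53 GPa, ρ = 1520 kg/m³
  candidate U: E = 138.6 GPa, ρ = 7220 kg/m³
  candidate R: M = 6.46×10⁻³
  candidate Y: M = 5.49×10⁻³
  candidate J: M = 3.42×10⁻³
  candidate Z: M = 1.79×10⁻³
  candidate A: M = 1.77×10⁻³
  candidate U: M = 1.63×10⁻³
Highest index: candidate R.

candidate R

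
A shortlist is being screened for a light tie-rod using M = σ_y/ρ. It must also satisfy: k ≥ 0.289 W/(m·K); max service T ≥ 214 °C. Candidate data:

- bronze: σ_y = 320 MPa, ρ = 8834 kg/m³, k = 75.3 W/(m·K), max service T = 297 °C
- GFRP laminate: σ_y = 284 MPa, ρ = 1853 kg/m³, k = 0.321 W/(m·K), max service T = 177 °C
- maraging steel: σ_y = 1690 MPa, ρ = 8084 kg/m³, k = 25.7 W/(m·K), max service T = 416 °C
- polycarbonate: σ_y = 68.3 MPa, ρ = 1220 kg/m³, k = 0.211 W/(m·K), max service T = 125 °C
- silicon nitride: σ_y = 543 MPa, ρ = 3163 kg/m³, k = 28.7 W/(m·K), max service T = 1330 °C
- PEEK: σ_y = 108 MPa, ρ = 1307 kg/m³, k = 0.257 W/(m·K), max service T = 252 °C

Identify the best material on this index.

Screen on constraints: k ≥ 0.289 W/(m·K); max service T ≥ 214 °C. Survivors: bronze, maraging steel, silicon nitride.
Evaluate M for each candidate:
  maraging steel: M = 209 kN·m/kg
  silicon nitride: M = 172 kN·m/kg
  bronze: M = 36.2 kN·m/kg
The maximum is for maraging steel.

maraging steel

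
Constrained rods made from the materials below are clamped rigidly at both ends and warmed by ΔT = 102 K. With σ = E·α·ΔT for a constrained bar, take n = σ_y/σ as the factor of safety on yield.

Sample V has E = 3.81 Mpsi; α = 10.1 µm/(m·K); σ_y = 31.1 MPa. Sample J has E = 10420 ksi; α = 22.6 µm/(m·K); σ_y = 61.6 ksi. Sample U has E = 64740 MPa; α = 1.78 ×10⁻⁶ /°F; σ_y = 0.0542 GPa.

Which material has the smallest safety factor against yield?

sample V

Per material, after unit conversion:
  sample V: E = 26.27, α = 10.1, σ_y = 31.10 → σ = 27.1 MPa, n = 1.15
  sample J: E = 71.84, α = 22.6, σ_y = 424.7 → σ = 166 MPa, n = 2.56
  sample U: E = 64.74, α = 3.20, σ_y = 54.20 → σ = 21.2 MPa, n = 2.56
Smallest n: sample V with n = 1.15.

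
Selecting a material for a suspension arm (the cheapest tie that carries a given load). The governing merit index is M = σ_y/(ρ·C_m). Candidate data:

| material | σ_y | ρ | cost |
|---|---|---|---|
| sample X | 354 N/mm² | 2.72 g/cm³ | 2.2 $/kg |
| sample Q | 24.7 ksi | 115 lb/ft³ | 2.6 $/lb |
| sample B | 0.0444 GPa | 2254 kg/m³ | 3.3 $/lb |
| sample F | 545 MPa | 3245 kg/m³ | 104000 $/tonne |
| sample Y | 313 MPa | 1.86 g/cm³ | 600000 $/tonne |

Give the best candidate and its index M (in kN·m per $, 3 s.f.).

In SI units:
  sample X: σ_y = 354.0 MPa, ρ = 2720 kg/m³, cost = 2.200 $/kg
  sample Q: σ_y = 170.3 MPa, ρ = 1842 kg/m³, cost = 5.732 $/kg
  sample B: σ_y = 44.40 MPa, ρ = 2254 kg/m³, cost = 7.275 $/kg
  sample F: σ_y = 545.0 MPa, ρ = 3245 kg/m³, cost = 104.0 $/kg
  sample Y: σ_y = 313.0 MPa, ρ = 1860 kg/m³, cost = 600.0 $/kg
  sample X: M = 59.2 kN·m per $
  sample Q: M = 16.1 kN·m per $
  sample B: M = 2.71 kN·m per $
  sample F: M = 1.61 kN·m per $
  sample Y: M = 0.280 kN·m per $
The maximum is for sample X.

sample X, M = 59.2 kN·m per $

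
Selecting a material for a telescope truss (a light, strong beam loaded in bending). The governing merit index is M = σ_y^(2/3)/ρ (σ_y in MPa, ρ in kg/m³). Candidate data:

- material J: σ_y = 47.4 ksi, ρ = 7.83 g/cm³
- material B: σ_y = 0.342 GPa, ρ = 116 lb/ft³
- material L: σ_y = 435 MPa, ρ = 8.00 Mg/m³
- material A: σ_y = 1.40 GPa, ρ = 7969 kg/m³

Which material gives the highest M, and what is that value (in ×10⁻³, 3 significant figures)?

material B, M = 26.3×10⁻³

Convert each candidate to consistent units, then evaluate M:
  material J: σ_y = 326.8 MPa, ρ = 7830 kg/m³
  material B: σ_y = 342.0 MPa, ρ = 1858 kg/m³
  material L: σ_y = 435.0 MPa, ρ = 8000 kg/m³
  material A: σ_y = 1400 MPa, ρ = 7969 kg/m³
  material B: M = 26.3×10⁻³
  material A: M = 15.7×10⁻³
  material L: M = 7.18×10⁻³
  material J: M = 6.06×10⁻³
The maximum is for material B.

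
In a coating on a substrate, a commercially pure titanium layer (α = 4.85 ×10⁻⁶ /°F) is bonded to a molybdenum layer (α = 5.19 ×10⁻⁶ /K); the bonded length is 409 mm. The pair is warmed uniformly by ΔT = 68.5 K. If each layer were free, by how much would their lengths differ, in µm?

commercially pure titanium: α = 4.85×10⁻⁶/°F × 9/5 = 8.73×10⁻⁶/K.
Δα = |8.73 − 5.19|×10⁻⁶/K = 3.54×10⁻⁶/K.
ΔL_mismatch = Δα·L·ΔT = 3.54×10⁻⁶ × 409.0 mm × 68.5 K = 99.2 µm.

99.2 µm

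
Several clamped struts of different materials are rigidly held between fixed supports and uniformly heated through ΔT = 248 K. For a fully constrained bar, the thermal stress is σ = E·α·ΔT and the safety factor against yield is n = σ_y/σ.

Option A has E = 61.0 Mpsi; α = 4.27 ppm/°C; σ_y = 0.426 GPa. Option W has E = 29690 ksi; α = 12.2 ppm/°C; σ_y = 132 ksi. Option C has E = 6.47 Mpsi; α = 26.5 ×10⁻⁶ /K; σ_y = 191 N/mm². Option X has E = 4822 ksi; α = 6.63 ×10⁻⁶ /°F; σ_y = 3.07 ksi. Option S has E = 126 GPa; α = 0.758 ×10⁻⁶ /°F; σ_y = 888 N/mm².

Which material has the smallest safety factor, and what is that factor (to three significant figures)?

option X, n = 0.215

In consistent units (E in GPa, α in ×10⁻⁶/K, σ_y in MPa):
  option A: E = 420.6, α = 4.27, σ_y = 426.0 → σ = 445 MPa, n = 0.956
  option W: E = 204.7, α = 12.2, σ_y = 910.1 → σ = 619 MPa, n = 1.47
  option C: E = 44.61, α = 26.5, σ_y = 191.0 → σ = 293 MPa, n = 0.651
  option X: E = 33.25, α = 11.9, σ_y = 21.17 → σ = 98.4 MPa, n = 0.215
  option S: E = 126.0, α = 1.36, σ_y = 888.0 → σ = 42.6 MPa, n = 20.8
The minimum is option X at n = 0.215.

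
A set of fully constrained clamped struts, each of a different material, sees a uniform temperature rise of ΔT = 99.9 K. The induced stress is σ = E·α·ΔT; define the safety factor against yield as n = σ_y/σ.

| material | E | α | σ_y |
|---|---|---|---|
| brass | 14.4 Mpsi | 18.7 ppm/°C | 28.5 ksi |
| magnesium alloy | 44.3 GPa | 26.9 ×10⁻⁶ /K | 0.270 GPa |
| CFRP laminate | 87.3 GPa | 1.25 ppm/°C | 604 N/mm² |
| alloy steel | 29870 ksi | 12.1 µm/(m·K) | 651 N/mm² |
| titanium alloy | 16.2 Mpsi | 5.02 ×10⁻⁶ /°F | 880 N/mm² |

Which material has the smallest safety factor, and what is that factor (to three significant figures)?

Per material, after unit conversion:
  brass: E = 99.28, α = 18.7, σ_y = 196.5 → σ = 185 MPa, n = 1.06
  magnesium alloy: E = 44.30, α = 26.9, σ_y = 270.0 → σ = 119 MPa, n = 2.27
  CFRP laminate: E = 87.30, α = 1.25, σ_y = 604.0 → σ = 10.9 MPa, n = 55.4
  alloy steel: E = 205.9, α = 12.1, σ_y = 651.0 → σ = 249 MPa, n = 2.62
  titanium alloy: E = 111.7, α = 9.04, σ_y = 880.0 → σ = 101 MPa, n = 8.73
Brass has the lowest safety factor, n = 1.06.

brass, n = 1.06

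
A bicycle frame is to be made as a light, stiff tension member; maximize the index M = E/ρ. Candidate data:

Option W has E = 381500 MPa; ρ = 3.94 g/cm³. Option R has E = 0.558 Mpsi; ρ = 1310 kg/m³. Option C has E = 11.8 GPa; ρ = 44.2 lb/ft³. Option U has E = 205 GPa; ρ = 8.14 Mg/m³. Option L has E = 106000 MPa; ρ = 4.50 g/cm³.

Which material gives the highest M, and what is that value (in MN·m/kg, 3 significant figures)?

After converting to SI:
  option W: E = 381.5 GPa, ρ = 3940 kg/m³
  option R: E = 3.847 GPa, ρ = 1310 kg/m³
  option C: E = 11.80 GPa, ρ = 708.0 kg/m³
  option U: E = 205.0 GPa, ρ = 8140 kg/m³
  option L: E = 106.0 GPa, ρ = 4500 kg/m³
  option W: M = 96.8 MN·m/kg
  option U: M = 25.2 MN·m/kg
  option L: M = 23.6 MN·m/kg
  option C: M = 16.7 MN·m/kg
  option R: M = 2.94 MN·m/kg
The maximum is for option W.

option W, M = 96.8 MN·m/kg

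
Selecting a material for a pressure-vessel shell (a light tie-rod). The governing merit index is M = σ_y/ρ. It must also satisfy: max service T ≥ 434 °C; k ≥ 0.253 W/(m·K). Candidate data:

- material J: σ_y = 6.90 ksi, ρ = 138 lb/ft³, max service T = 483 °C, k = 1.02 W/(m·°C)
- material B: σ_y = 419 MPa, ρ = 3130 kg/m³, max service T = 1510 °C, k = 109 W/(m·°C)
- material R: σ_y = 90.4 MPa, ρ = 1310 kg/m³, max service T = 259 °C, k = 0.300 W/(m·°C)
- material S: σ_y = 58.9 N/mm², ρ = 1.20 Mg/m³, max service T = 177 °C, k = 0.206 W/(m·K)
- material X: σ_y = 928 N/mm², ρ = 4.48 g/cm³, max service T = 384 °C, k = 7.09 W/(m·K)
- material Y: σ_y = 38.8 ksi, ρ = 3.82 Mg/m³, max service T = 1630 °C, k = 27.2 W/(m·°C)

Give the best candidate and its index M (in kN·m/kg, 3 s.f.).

Screen on constraints: max service T ≥ 434 °C; k ≥ 0.253 W/(m·K). Survivors: material J, material B, material Y.
Convert each candidate to consistent units, then evaluate M:
  material J: σ_y = 47.57 MPa, ρ = 2211 kg/m³
  material B: σ_y = 419.0 MPa, ρ = 3130 kg/m³
  material Y: σ_y = 267.5 MPa, ρ = 3820 kg/m³
  material B: M = 134 kN·m/kg
  material Y: M = 70.0 kN·m/kg
  material J: M = 21.5 kN·m/kg
Material B ranks first.

material B, M = 134 kN·m/kg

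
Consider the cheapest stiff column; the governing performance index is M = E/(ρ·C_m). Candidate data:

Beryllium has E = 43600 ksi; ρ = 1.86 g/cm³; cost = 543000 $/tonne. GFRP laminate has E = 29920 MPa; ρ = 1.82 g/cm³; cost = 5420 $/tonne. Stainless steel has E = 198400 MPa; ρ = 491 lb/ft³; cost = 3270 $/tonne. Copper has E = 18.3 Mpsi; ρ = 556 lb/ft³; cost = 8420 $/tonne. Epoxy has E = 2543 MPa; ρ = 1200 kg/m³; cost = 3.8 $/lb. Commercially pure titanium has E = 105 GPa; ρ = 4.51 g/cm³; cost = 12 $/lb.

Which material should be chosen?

Putting every candidate on a common basis:
  beryllium: E = 300.6 GPa, ρ = 1860 kg/m³, cost = 543.0 $/kg
  GFRP laminate: E = 29.92 GPa, ρ = 1820 kg/m³, cost = 5.420 $/kg
  stainless steel: E = 198.4 GPa, ρ = 7865 kg/m³, cost = 3.270 $/kg
  copper: E = 126.2 GPa, ρ = 8906 kg/m³, cost = 8.420 $/kg
  epoxy: E = 2.543 GPa, ρ = 1200 kg/m³, cost = 8.377 $/kg
  commercially pure titanium: E = 105.0 GPa, ρ = 4510 kg/m³, cost = 26.46 $/kg
  stainless steel: M = 7.71 MN·m per $
  GFRP laminate: M = 3.03 MN·m per $
  copper: M = 1.68 MN·m per $
  commercially pure titanium: M = 0.880 MN·m per $
  beryllium: M = 0.298 MN·m per $
  epoxy: M = 0.253 MN·m per $
Highest index: stainless steel.

stainless steel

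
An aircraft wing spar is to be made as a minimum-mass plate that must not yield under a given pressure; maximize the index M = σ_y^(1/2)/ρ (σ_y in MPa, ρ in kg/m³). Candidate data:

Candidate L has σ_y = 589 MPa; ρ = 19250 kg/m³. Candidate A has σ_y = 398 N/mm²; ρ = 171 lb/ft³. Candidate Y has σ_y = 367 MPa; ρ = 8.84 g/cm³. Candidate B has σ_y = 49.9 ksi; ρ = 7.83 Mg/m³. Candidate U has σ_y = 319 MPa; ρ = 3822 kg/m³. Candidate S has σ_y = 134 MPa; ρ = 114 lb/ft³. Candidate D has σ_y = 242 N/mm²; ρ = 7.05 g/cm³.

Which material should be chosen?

candidate A

Convert each candidate to consistent units, then evaluate M:
  candidate L: σ_y = 589.0 MPa, ρ = 19250 kg/m³
  candidate A: σ_y = 398.0 MPa, ρ = 2739 kg/m³
  candidate Y: σ_y = 367.0 MPa, ρ = 8840 kg/m³
  candidate B: σ_y = 344.0 MPa, ρ = 7830 kg/m³
  candidate U: σ_y = 319.0 MPa, ρ = 3822 kg/m³
  candidate S: σ_y = 134.0 MPa, ρ = 1826 kg/m³
  candidate D: σ_y = 242.0 MPa, ρ = 7050 kg/m³
  candidate A: M = 7.28×10⁻³
  candidate S: M = 6.34×10⁻³
  candidate U: M = 4.67×10⁻³
  candidate B: M = 2.37×10⁻³
  candidate D: M = 2.21×10⁻³
  candidate Y: M = 2.17×10⁻³
  candidate L: M = 1.26×10⁻³
The maximum is for candidate A.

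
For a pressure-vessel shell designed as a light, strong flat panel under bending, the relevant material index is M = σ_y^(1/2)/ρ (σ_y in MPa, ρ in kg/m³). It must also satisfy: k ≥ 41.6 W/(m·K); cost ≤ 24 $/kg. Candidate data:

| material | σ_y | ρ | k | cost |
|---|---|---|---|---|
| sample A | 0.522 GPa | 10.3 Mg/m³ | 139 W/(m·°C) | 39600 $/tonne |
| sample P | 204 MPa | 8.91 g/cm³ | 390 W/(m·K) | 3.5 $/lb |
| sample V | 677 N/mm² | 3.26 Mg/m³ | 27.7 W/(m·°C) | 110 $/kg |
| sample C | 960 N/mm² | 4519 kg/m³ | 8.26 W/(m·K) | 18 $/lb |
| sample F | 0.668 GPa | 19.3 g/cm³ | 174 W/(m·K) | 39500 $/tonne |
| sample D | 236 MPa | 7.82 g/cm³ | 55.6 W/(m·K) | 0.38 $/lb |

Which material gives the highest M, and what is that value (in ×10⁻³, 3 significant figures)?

Screen on constraints: k ≥ 41.6 W/(m·K); cost ≤ 24 $/kg. Survivors: sample P, sample D.
In SI units:
  sample P: σ_y = 204.0 MPa, ρ = 8910 kg/m³
  sample D: σ_y = 236.0 MPa, ρ = 7820 kg/m³
  sample D: M = 1.96×10⁻³
  sample P: M = 1.60×10⁻³
The maximum is for sample D.

sample D, M = 1.96×10⁻³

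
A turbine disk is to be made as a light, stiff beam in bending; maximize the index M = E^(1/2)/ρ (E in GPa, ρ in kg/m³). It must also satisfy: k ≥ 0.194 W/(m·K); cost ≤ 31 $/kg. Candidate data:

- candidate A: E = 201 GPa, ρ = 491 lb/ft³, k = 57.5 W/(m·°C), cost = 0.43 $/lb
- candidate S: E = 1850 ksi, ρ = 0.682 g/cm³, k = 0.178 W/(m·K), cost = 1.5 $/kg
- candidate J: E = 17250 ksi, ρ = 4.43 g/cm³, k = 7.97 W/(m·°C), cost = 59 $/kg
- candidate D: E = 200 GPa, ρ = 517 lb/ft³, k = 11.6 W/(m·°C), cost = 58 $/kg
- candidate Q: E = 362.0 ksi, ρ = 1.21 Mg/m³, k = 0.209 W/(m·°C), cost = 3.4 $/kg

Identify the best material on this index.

candidate A

Screen on constraints: k ≥ 0.194 W/(m·K); cost ≤ 31 $/kg. Survivors: candidate A, candidate Q.
In SI units:
  candidate A: E = 201.0 GPa, ρ = 7865 kg/m³
  candidate Q: E = 2.496 GPa, ρ = 1210 kg/m³
  candidate A: M = 1.80×10⁻³
  candidate Q: M = 1.31×10⁻³
Candidate A ranks first.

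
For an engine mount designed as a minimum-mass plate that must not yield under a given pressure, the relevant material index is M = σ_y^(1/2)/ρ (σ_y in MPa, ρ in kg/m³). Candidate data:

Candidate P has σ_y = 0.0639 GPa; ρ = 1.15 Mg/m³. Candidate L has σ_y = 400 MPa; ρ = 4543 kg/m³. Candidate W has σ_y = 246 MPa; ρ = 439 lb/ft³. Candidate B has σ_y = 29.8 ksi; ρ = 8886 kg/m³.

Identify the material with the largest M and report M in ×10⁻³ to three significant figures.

candidate P, M = 6.95×10⁻³

In SI units:
  candidate P: σ_y = 63.90 MPa, ρ = 1150 kg/m³
  candidate L: σ_y = 400.0 MPa, ρ = 4543 kg/m³
  candidate W: σ_y = 246.0 MPa, ρ = 7032 kg/m³
  candidate B: σ_y = 205.5 MPa, ρ = 8886 kg/m³
  candidate P: M = 6.95×10⁻³
  candidate L: M = 4.40×10⁻³
  candidate W: M = 2.23×10⁻³
  candidate B: M = 1.61×10⁻³
The maximum is for candidate P.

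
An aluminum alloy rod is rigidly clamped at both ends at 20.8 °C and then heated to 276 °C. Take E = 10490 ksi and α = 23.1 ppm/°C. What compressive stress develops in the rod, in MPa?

426 MPa

E = 10490 ksi = 72.33 GPa.
ΔT = 255.2 K. Constrained thermal stress σ = E·α·ΔT = 72.33×10³ MPa × 23.1×10⁻⁶ × 255.2 = 426 MPa (compressive).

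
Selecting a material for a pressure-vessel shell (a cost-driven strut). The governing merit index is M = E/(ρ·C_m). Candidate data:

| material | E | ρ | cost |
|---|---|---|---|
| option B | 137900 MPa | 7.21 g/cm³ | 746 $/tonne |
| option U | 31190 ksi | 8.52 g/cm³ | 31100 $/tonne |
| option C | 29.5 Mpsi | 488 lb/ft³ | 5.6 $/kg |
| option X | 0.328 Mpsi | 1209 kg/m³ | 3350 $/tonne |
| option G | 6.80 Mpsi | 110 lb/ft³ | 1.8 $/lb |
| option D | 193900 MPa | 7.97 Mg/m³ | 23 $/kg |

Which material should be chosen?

Convert each candidate to consistent units, then evaluate M:
  option B: E = 137.9 GPa, ρ = 7210 kg/m³, cost = 0.7460 $/kg
  option U: E = 215.0 GPa, ρ = 8520 kg/m³, cost = 31.10 $/kg
  option C: E = 203.4 GPa, ρ = 7817 kg/m³, cost = 5.600 $/kg
  option X: E = 2.261 GPa, ρ = 1209 kg/m³, cost = 3.350 $/kg
  option G: E = 46.88 GPa, ρ = 1762 kg/m³, cost = 3.968 $/kg
  option D: E = 193.9 GPa, ρ = 7970 kg/m³, cost = 23.00 $/kg
  option B: M = 25.6 MN·m per $
  option G: M = 6.71 MN·m per $
  option C: M = 4.65 MN·m per $
  option D: M = 1.06 MN·m per $
  option U: M = 0.812 MN·m per $
  option X: M = 0.558 MN·m per $
Option B ranks first.

option B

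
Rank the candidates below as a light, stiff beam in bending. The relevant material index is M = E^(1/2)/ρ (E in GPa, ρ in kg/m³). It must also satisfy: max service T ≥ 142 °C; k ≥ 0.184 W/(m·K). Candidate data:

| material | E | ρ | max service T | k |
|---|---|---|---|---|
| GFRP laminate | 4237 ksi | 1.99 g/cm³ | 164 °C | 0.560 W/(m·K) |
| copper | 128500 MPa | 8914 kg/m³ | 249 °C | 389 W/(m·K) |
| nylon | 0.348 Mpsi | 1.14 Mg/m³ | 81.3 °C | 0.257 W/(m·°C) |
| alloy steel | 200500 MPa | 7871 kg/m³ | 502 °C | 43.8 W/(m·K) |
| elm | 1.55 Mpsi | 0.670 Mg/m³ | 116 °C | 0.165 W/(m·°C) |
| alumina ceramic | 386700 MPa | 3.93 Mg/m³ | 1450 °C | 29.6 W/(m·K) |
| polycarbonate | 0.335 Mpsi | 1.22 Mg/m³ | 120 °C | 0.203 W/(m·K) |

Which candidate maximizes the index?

Screen on constraints: max service T ≥ 142 °C; k ≥ 0.184 W/(m·K). Survivors: GFRP laminate, copper, alloy steel, alumina ceramic.
Putting every candidate on a common basis:
  GFRP laminate: E = 29.21 GPa, ρ = 1990 kg/m³
  copper: E = 128.5 GPa, ρ = 8914 kg/m³
  alloy steel: E = 200.5 GPa, ρ = 7871 kg/m³
  alumina ceramic: E = 386.7 GPa, ρ = 3930 kg/m³
  alumina ceramic: M = 5.00×10⁻³
  GFRP laminate: M = 2.72×10⁻³
  alloy steel: M = 1.80×10⁻³
  copper: M = 1.27×10⁻³
Alumina ceramic ranks first.

alumina ceramic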